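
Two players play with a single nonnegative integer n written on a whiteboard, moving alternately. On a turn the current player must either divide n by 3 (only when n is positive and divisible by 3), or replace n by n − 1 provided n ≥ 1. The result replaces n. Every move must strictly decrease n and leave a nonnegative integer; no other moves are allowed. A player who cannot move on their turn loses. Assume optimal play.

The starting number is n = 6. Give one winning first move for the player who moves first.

Use the standard recursion: the mover loses at a terminal position; elsewhere, the mover wins exactly when some move hands the opponent an L position.
n=0: no move → L
n=1: →0(L), so W
n=2: →1(W) only, which is W, so L
n=3: →2(L), so W
n=4: →3(W) only, which is W, so L
n=5: →4(L), so W
n=6: →2(L), so W
From 6, the L positions reachable in one move are: 2.

Move to 2.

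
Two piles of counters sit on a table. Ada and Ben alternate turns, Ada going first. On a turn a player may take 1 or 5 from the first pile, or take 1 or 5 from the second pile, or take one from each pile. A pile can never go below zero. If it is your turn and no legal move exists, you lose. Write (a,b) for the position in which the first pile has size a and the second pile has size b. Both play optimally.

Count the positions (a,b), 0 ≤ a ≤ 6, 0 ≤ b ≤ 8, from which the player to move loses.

Work bottom-up. With no move the player to move loses. Otherwise the position is W if at least one move leads to an L position for the opponent, and L if every move leads to a W.
Every move lowers a or b (never raises either), so fill the grid row by row in increasing a, and left to right within a row: each cell's successors are then already labelled.
      b=0  b=1  b=2  b=3  b=4  b=5  b=6  b=7  b=8
a=0:    L    W    L    W    L    W    L    W    L
a=1:    W    W    W    W    W    W    W    W    W
a=2:    L    W    L    W    L    W    L    W    L
a=3:    W    W    W    W    W    W    W    W    W
a=4:    L    W    L    W    L    W    L    W    L
a=5:    W    W    W    W    W    W    W    W    W
a=6:    L    W    L    W    L    W    L    W    L
Cells with no legal move (terminal, hence L): (0,0).
The remaining L cells, each justified by listing all of its moves:
(0,2): only reaches (0,1)(W), which is W → L
(0,4): only reaches (0,3)(W), which is W → L
(0,6): only reaches (0,5)(W), (0,1)(W), all W → L
(0,8): only reaches (0,7)(W), (0,3)(W), all W → L
(2,0): only reaches (1,0)(W), which is W → L
(2,2): only reaches (1,2)(W), (2,1)(W), (1,1)(W), all W → L
(2,4): only reaches (1,4)(W), (2,3)(W), (1,3)(W), all W → L
(2,6): only reaches (1,6)(W), (2,5)(W), (2,1)(W), (1,5)(W), all W → L
(2,8): only reaches (1,8)(W), (2,7)(W), (2,3)(W), (1,7)(W), all W → L
(4,0): only reaches (3,0)(W), which is W → L
(4,2): only reaches (3,2)(W), (4,1)(W), (3,1)(W), all W → L
(4,4): only reaches (3,4)(W), (4,3)(W), (3,3)(W), all W → L
(4,6): only reaches (3,6)(W), (4,5)(W), (4,1)(W), (3,5)(W), all W → L
(4,8): only reaches (3,8)(W), (4,7)(W), (4,3)(W), (3,7)(W), all W → L
(6,0): only reaches (5,0)(W), (1,0)(W), all W → L
(6,2): only reaches (5,2)(W), (1,2)(W), (6,1)(W), (5,1)(W), all W → L
(6,4): only reaches (5,4)(W), (1,4)(W), (6,3)(W), (5,3)(W), all W → L
(6,6): only reaches (5,6)(W), (1,6)(W), (6,5)(W), (6,1)(W), (5,5)(W), all W → L
(6,8): only reaches (5,8)(W), (1,8)(W), (6,7)(W), (6,3)(W), (5,7)(W), all W → L
Every other cell has at least one move into one of the L cells above, so it is W.
L cells per row: a=0: 5, a=1: 0, a=2: 5, a=3: 0, a=4: 5, a=5: 0, a=6: 5; total 20.

20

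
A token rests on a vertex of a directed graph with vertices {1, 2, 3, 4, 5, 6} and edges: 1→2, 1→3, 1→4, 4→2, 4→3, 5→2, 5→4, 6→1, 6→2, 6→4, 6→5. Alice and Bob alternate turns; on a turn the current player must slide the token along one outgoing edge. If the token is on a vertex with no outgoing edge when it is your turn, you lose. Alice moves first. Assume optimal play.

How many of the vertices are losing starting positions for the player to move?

2

Use the standard recursion: the mover loses at a terminal position; elsewhere, the mover wins exactly when some move hands the opponent an L position.
Every edge goes from a vertex to one that appears earlier in the order 3, 2, 4, 5, 1, 6, so processing vertices in that order labels each vertex after all of its successors.
3: no outgoing edge → L
2: no outgoing edge → L
4: W (go to 2, an L position)
5: W (go to 2, an L position)
1: W (go to 2, an L position)
6: W (go to 2, an L position)
The L vertices are 2, 3; that is 2 in all.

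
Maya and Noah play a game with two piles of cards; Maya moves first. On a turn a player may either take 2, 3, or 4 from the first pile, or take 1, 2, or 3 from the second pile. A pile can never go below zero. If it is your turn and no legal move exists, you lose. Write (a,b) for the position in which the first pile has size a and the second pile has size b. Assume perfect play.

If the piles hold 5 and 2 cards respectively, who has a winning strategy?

Work bottom-up. With no move the player to move loses. Otherwise the position is W if at least one move leads to an L position for the opponent, and L if every move leads to a W.
No move ever increases a pile, so every position that can arise here has a ≤ 5 and b ≤ 2; it is enough to label the cells with 0 ≤ a ≤ 5 and 0 ≤ b ≤ 2.
Every move lowers a or b (never raises either), so fill the grid row by row in increasing a, and left to right within a row: each cell's successors are then already labelled.
      b=0  b=1  b=2
a=0:    L    W    W
a=1:    L    W    W
a=2:    W    L    W
a=3:    W    L    W
a=4:    W    W    L
a=5:    W    W    L
Cells with no legal move (terminal, hence L): (0,0), (1,0).
The remaining L cells, each justified by listing all of its moves:
(2,1): L (options (0,1)(W), (2,0)(W) are all W)
(3,1): L (options (1,1)(W), (0,1)(W), (3,0)(W) are all W)
(4,2): L (options (2,2)(W), (1,2)(W), (0,2)(W), (4,1)(W), (4,0)(W) are all W)
(5,2): L (options (3,2)(W), (2,2)(W), (1,2)(W), (5,1)(W), (5,0)(W) are all W)
Every other cell has at least one move into one of the L cells above, so it is W.
Every move from (5,2) reaches a W position, so the mover loses.

Noah wins.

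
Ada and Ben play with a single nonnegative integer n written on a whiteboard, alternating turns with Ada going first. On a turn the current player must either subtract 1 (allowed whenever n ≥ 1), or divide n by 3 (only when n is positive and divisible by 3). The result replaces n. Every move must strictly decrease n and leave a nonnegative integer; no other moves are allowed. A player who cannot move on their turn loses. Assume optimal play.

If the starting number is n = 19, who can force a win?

Label each position W (a win for the player to move) or L (a loss). A position with no legal move is L; any other position is W exactly when some move reaches an L, and L when every move reaches a W.
n=0: no move → L
n=1: can move to 0, which is L ⇒ W
n=2: the only move is to 1(W), a W ⇒ L
n=3: can move to 2, which is L ⇒ W
n=4: the only move is to 3(W), a W ⇒ L
n=5: can move to 4, which is L ⇒ W
n=6: can move to 2, which is L ⇒ W
n=7: the only move is to 6(W), a W ⇒ L
n=8: can move to 7, which is L ⇒ W
n=9: moves to 3(W), 8(W); every one is W ⇒ L
n=10: can move to 9, which is L ⇒ W
n=11: the only move is to 10(W), a W ⇒ L
n=12: can move to 4, which is L ⇒ W
n=13: the only move is to 12(W), a W ⇒ L
n=14: can move to 13, which is L ⇒ W
n=15: moves to 5(W), 14(W); every one is W ⇒ L
n=16: can move to 15, which is L ⇒ W
n=17: the only move is to 16(W), a W ⇒ L
n=18: can move to 17, which is L ⇒ W
n=19: the only move is to 18(W), a W ⇒ L
Every move from 19 reaches a W position, so the mover loses.

Ben wins.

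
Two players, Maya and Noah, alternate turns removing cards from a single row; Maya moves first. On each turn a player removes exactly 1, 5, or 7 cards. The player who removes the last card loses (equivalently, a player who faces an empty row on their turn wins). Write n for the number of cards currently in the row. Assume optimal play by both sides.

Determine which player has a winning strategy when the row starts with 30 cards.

Work bottom-up. With no move the player to move wins. Otherwise the position is W if at least one move leads to an L position for the opponent, and L if every move leads to a W.
n=0: no move; the opponent has just taken the last card and therefore loses → W
n=1: →0(W) only, which is W, so L
n=2: →1(L), so W
n=3: →2(W) only, which is W, so L
n=4: →3(L), so W
n=5: →4(W), 0(W) — all W, so L
n=6: →5(L), so W
n=7: →6(W), 2(W), 0(W) — all W, so L
n=8: →7(L), so W
n=9: →8(W), 4(W), 2(W) — all W, so L
n=10: →9(L), so W
n=11: →10(W), 6(W), 4(W) — all W, so L
n=12: →11(L), so W
n=13: →12(W), 8(W), 6(W) — all W, so L
n=14: →13(L), so W
n=15: →14(W), 10(W), 8(W) — all W, so L
n=16: →15(L), so W
n=17: →16(W), 12(W), 10(W) — all W, so L
n=18: →17(L), so W
n=19: →18(W), 14(W), 12(W) — all W, so L
n=20: →19(L), so W
n=21: →20(W), 16(W), 14(W) — all W, so L
n=22: →21(L), so W
n=23: →22(W), 18(W), 16(W) — all W, so L
n=24: →23(L), so W
n=25: →24(W), 20(W), 18(W) — all W, so L
n=26: →25(L), so W
n=27: →26(W), 22(W), 20(W) — all W, so L
n=28: →27(L), so W
n=29: →28(W), 24(W), 22(W) — all W, so L
n=30: →29(L), so W
The starting position 30 is W: Maya should remove 1, leaving 29, handing over an L position.

Maya wins.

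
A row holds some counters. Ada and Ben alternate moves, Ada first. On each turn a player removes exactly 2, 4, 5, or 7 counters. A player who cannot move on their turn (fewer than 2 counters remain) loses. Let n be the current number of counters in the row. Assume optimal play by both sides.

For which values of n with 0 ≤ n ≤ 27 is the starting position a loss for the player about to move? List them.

Label each position W (a win for the player to move) or L (a loss). A position with no legal move is L; any other position is W exactly when some move reaches an L, and L when every move reaches a W.
n=0: no move → L
n=1: no move → L
n=2: →0(L), so W
n=3: →1(L), so W
n=4: →0(L), so W
n=5: →1(L), so W
n=6: →1(L), so W
n=7: →0(L), so W
n=8: →1(L), so W
n=9: →7(W), 5(W), 4(W), 2(W) — all W, so L
n=10: →8(W), 6(W), 5(W), 3(W) — all W, so L
n=11: →9(L), so W
n=12: →10(L), so W
n=13: →9(L), so W
n=14: →10(L), so W
n=15: →10(L), so W
n=16: →9(L), so W
n=17: →10(L), so W
n=18: →16(W), 14(W), 13(W), 11(W) — all W, so L
n=19: →17(W), 15(W), 14(W), 12(W) — all W, so L
n=20: →18(L), so W
n=21: →19(L), so W
n=22: →18(L), so W
n=23: →19(L), so W
n=24: →19(L), so W
n=25: →18(L), so W
n=26: →19(L), so W
n=27: →25(W), 23(W), 22(W), 20(W) — all W, so L
The losing starting values of n are exactly the entries labelled L in this table (7 of them).

0, 1, 9, 10, 18, 19, 27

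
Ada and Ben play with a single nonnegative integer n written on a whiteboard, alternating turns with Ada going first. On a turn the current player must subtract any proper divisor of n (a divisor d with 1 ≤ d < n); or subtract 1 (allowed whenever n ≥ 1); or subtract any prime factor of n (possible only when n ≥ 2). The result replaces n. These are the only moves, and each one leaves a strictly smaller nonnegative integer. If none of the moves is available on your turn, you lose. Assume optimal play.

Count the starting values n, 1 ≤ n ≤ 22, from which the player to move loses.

Classify positions by backward induction: terminal positions (no move available) are L. From any other position, the mover wins iff some move reaches an L.
n=0: no move → L
n=1: can move to 0, which is L ⇒ W
n=2: can move to 0, which is L ⇒ W
n=3: can move to 0, which is L ⇒ W
n=4: moves to 2(W), 3(W); every one is W ⇒ L
n=5: can move to 0, which is L ⇒ W
n=6: can move to 4, which is L ⇒ W
n=7: can move to 0, which is L ⇒ W
n=8: can move to 4, which is L ⇒ W
n=9: moves to 6(W), 8(W); every one is W ⇒ L
n=10: can move to 9, which is L ⇒ W
n=11: can move to 0, which is L ⇒ W
n=12: can move to 9, which is L ⇒ W
n=13: can move to 0, which is L ⇒ W
n=14: moves to 7(W), 12(W), 13(W); every one is W ⇒ L
n=15: can move to 14, which is L ⇒ W
n=16: can move to 14, which is L ⇒ W
n=17: can move to 0, which is L ⇒ W
n=18: can move to 9, which is L ⇒ W
n=19: can move to 0, which is L ⇒ W
n=20: moves to 10(W), 15(W), 16(W), 18(W), 19(W); every one is W ⇒ L
n=21: can move to 14, which is L ⇒ W
n=22: can move to 20, which is L ⇒ W
L entries with 1 ≤ n ≤ 22 (n=0 is outside the asked range and is not counted): n = 4, 9, 14, 20; that makes 4.

4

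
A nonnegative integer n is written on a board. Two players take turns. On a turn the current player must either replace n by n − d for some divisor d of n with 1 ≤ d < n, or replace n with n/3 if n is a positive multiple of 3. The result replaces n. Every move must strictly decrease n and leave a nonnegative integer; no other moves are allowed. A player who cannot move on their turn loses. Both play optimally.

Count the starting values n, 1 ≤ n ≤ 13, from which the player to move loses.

Use the standard recursion: the mover loses at a terminal position; elsewhere, the mover wins exactly when some move hands the opponent an L position.
n=0: no move → L
n=1: no move → L
n=2: can move to 1, which is L ⇒ W
n=3: can move to 1, which is L ⇒ W
n=4: moves to 2(W), 3(W); every one is W ⇒ L
n=5: can move to 4, which is L ⇒ W
n=6: can move to 4, which is L ⇒ W
n=7: the only move is to 6(W), a W ⇒ L
n=8: can move to 4, which is L ⇒ W
n=9: moves to 3(W), 6(W), 8(W); every one is W ⇒ L
n=10: can move to 9, which is L ⇒ W
n=11: the only move is to 10(W), a W ⇒ L
n=12: can move to 4, which is L ⇒ W
n=13: the only move is to 12(W), a W ⇒ L
L entries with 1 ≤ n ≤ 13 (n=0 is outside the asked range and is not counted): n = 1, 4, 7, 9, 11, 13; that makes 6.

6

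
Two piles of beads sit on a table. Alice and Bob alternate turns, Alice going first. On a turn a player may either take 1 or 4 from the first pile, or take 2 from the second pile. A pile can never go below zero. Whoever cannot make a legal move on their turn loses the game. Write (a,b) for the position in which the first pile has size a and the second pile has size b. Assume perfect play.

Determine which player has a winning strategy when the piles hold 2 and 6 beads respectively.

Alice wins.

Use the standard recursion: the mover loses at a terminal position; elsewhere, the mover wins exactly when some move hands the opponent an L position.
No move ever increases a pile, so every position that can arise here has a ≤ 2 and b ≤ 6; it is enough to label the cells with 0 ≤ a ≤ 2 and 0 ≤ b ≤ 6.
Every move lowers a or b (never raises either), so fill the grid row by row in increasing a, and left to right within a row: each cell's successors are then already labelled.
      b=0  b=1  b=2  b=3  b=4  b=5  b=6
a=0:    L    L    W    W    L    L    W
a=1:    W    W    L    L    W    W    L
a=2:    L    L    W    W    L    L    W
Cells with no legal move (terminal, hence L): (0,0), (0,1).
The remaining L cells, each justified by listing all of its moves:
(0,4): L (sole option (0,2)(W) is W)
(0,5): L (sole option (0,3)(W) is W)
(1,2): L (options (0,2)(W), (1,0)(W) are all W)
(1,3): L (options (0,3)(W), (1,1)(W) are all W)
(1,6): L (options (0,6)(W), (1,4)(W) are all W)
(2,0): L (sole option (1,0)(W) is W)
(2,1): L (sole option (1,1)(W) is W)
(2,4): L (options (1,4)(W), (2,2)(W) are all W)
(2,5): L (options (1,5)(W), (2,3)(W) are all W)
Every other cell has at least one move into one of the L cells above, so it is W.
The starting position (2,6) is W: Alice should move to (1,6), handing over an L position.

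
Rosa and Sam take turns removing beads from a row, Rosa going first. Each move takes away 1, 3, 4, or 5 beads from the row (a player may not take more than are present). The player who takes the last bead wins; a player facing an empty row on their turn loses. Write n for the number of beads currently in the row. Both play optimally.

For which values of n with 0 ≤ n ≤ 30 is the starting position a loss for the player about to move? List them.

Positions with no move are L. A position that does have a move is losing for the player to move precisely when every available move leads to a winning position for the opponent. Fill in the labels:
n=0: no move → L
n=1: can move to 0, which is L ⇒ W
n=2: the only move is to 1(W), a W ⇒ L
n=3: can move to 2, which is L ⇒ W
n=4: can move to 0, which is L ⇒ W
n=5: can move to 2, which is L ⇒ W
n=6: can move to 2, which is L ⇒ W
n=7: can move to 2, which is L ⇒ W
n=8: moves to 7(W), 5(W), 4(W), 3(W); every one is W ⇒ L
n=9: can move to 8, which is L ⇒ W
n=10: moves to 9(W), 7(W), 6(W), 5(W); every one is W ⇒ L
n=11: can move to 10, which is L ⇒ W
n=12: can move to 8, which is L ⇒ W
n=13: can move to 10, which is L ⇒ W
n=14: can move to 10, which is L ⇒ W
n=15: can move to 10, which is L ⇒ W
n=16: moves to 15(W), 13(W), 12(W), 11(W); every one is W ⇒ L
n=17: can move to 16, which is L ⇒ W
n=18: moves to 17(W), 15(W), 14(W), 13(W); every one is W ⇒ L
n=19: can move to 18, which is L ⇒ W
n=20: can move to 16, which is L ⇒ W
n=21: can move to 18, which is L ⇒ W
n=22: can move to 18, which is L ⇒ W
n=23: can move to 18, which is L ⇒ W
n=24: moves to 23(W), 21(W), 20(W), 19(W); every one is W ⇒ L
n=25: can move to 24, which is L ⇒ W
n=26: moves to 25(W), 23(W), 22(W), 21(W); every one is W ⇒ L
n=27: can move to 26, which is L ⇒ W
n=28: can move to 24, which is L ⇒ W
n=29: can move to 26, which is L ⇒ W
n=30: can move to 26, which is L ⇒ W
Reading off the rows marked L gives the requested list; there are 8 such values of n.

0, 2, 8, 10, 16, 18, 24, 26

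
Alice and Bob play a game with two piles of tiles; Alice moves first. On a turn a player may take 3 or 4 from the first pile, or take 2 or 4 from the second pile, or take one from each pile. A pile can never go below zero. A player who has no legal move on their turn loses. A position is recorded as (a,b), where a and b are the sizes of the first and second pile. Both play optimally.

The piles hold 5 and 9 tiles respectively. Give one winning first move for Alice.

Use the standard recursion: the mover loses at a terminal position; elsewhere, the mover wins exactly when some move hands the opponent an L position.
No move ever increases a pile, so every position that can arise here has a ≤ 5 and b ≤ 9; it is enough to label the cells with 0 ≤ a ≤ 5 and 0 ≤ b ≤ 9.
Every move lowers a or b (never raises either), so fill the grid row by row in increasing a, and left to right within a row: each cell's successors are then already labelled.
      b=0  b=1  b=2  b=3  b=4  b=5  b=6  b=7  b=8  b=9
a=0:    L    L    W    W    W    W    L    L    W    W
a=1:    L    W    W    L    W    W    L    W    W    L
a=2:    L    W    W    L    W    W    L    W    W    L
a=3:    W    W    L    L    W    W    W    W    L    L
a=4:    W    W    L    W    W    L    W    W    L    W
a=5:    W    L    L    W    W    W    W    L    L    W
Cells with no legal move (terminal, hence L): (0,0), (0,1), (1,0), (2,0).
The remaining L cells, each justified by listing all of its moves:
(0,6): moves to (0,4)(W), (0,2)(W); every one is W ⇒ L
(0,7): moves to (0,5)(W), (0,3)(W); every one is W ⇒ L
(1,3): moves to (1,1)(W), (0,2)(W); every one is W ⇒ L
(1,6): moves to (1,4)(W), (1,2)(W), (0,5)(W); every one is W ⇒ L
(1,9): moves to (1,7)(W), (1,5)(W), (0,8)(W); every one is W ⇒ L
(2,3): moves to (2,1)(W), (1,2)(W); every one is W ⇒ L
(2,6): moves to (2,4)(W), (2,2)(W), (1,5)(W); every one is W ⇒ L
(2,9): moves to (2,7)(W), (2,5)(W), (1,8)(W); every one is W ⇒ L
(3,2): moves to (0,2)(W), (3,0)(W), (2,1)(W); every one is W ⇒ L
(3,3): moves to (0,3)(W), (3,1)(W), (2,2)(W); every one is W ⇒ L
(3,8): moves to (0,8)(W), (3,6)(W), (3,4)(W), (2,7)(W); every one is W ⇒ L
(3,9): moves to (0,9)(W), (3,7)(W), (3,5)(W), (2,8)(W); every one is W ⇒ L
(4,2): moves to (1,2)(W), (0,2)(W), (4,0)(W), (3,1)(W); every one is W ⇒ L
(4,5): moves to (1,5)(W), (0,5)(W), (4,3)(W), (4,1)(W), (3,4)(W); every one is W ⇒ L
(4,8): moves to (1,8)(W), (0,8)(W), (4,6)(W), (4,4)(W), (3,7)(W); every one is W ⇒ L
(5,1): moves to (2,1)(W), (1,1)(W), (4,0)(W); every one is W ⇒ L
(5,2): moves to (2,2)(W), (1,2)(W), (5,0)(W), (4,1)(W); every one is W ⇒ L
(5,7): moves to (2,7)(W), (1,7)(W), (5,5)(W), (5,3)(W), (4,6)(W); every one is W ⇒ L
(5,8): moves to (2,8)(W), (1,8)(W), (5,6)(W), (5,4)(W), (4,7)(W); every one is W ⇒ L
Every other cell has at least one move into one of the L cells above, so it is W.
From (5,9), the L positions reachable in one move are: (2,9), (1,9), (5,7), (4,8). Any move reaching one of these is winning.

Move to (2,9).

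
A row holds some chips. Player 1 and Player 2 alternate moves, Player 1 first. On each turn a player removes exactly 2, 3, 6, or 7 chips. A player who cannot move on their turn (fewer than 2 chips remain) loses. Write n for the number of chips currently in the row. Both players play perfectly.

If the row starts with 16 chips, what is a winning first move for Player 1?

Remove 2, leaving 14.

Compute win/loss labels from the base case upward. A position with no move is L. Any other position is W if it can reach an L in one move, else L.
n=0: no move → L
n=1: no move → L
n=2: →0(L), so W
n=3: →1(L), so W
n=4: →1(L), so W
n=5: →3(W), 2(W) — all W, so L
n=6: →0(L), so W
n=7: →5(L), so W
n=8: →5(L), so W
n=9: →7(W), 6(W), 3(W), 2(W) — all W, so L
n=10: →8(W), 7(W), 4(W), 3(W) — all W, so L
n=11: →9(L), so W
n=12: →10(L), so W
n=13: →10(L), so W
n=14: →12(W), 11(W), 8(W), 7(W) — all W, so L
n=15: →9(L), so W
n=16: →14(L), so W
From 16, the L positions reachable in one move are: 14, 10, 9. Any move reaching one of these is winning.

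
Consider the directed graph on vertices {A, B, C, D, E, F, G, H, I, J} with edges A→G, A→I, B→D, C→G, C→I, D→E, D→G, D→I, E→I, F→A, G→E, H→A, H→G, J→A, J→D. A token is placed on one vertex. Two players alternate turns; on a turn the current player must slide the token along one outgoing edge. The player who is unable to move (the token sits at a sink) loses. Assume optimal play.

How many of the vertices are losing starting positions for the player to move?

5

Label each position W (a win for the player to move) or L (a loss). A position with no legal move is L; any other position is W exactly when some move reaches an L, and L when every move reaches a W.
Every edge goes from a vertex to one that appears earlier in the order I, E, G, A, D, H, C, B, J, F, so processing vertices in that order labels each vertex after all of its successors.
I: no outgoing edge → L
E: W (go to I, an L position)
G: L (sole option E(W) is W)
A: W (go to G, an L position)
D: W (go to G, an L position)
H: W (go to G, an L position)
C: W (go to G, an L position)
B: L (sole option D(W) is W)
J: L (options D(W), A(W) are all W)
F: L (sole option A(W) is W)
The L vertices are B, F, G, I, J; that is 5 in all.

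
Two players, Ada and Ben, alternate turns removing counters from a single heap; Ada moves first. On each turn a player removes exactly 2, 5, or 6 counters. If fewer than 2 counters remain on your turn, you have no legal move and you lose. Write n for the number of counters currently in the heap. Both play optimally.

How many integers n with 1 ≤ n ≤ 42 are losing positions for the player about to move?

Compute win/loss labels from the base case upward. A position with no move is L. Any other position is W if it can reach an L in one move, else L.
n=0: no move → L
n=1: no move → L
n=2: reaches L-position 0 → W
n=3: reaches L-position 1 → W
n=4: only reaches 2(W), which is W → L
n=5: reaches L-position 0 → W
n=6: reaches L-position 4 → W
n=7: reaches L-position 1 → W
n=8: only reaches 6(W), 3(W), 2(W), all W → L
n=9: reaches L-position 4 → W
n=10: reaches L-position 8 → W
n=11: only reaches 9(W), 6(W), 5(W), all W → L
n=12: only reaches 10(W), 7(W), 6(W), all W → L
n=13: reaches L-position 11 → W
n=14: reaches L-position 12 → W
n=15: only reaches 13(W), 10(W), 9(W), all W → L
n=16: reaches L-position 11 → W
n=17: reaches L-position 15 → W
n=18: reaches L-position 12 → W
n=19: only reaches 17(W), 14(W), 13(W), all W → L
n=20: reaches L-position 15 → W
n=21: reaches L-position 19 → W
n=22: only reaches 20(W), 17(W), 16(W), all W → L
n=23: only reaches 21(W), 18(W), 17(W), all W → L
n=24: reaches L-position 22 → W
n=25: reaches L-position 23 → W
n=26: only reaches 24(W), 21(W), 20(W), all W → L
n=27: reaches L-position 22 → W
n=28: reaches L-position 26 → W
n=29: reaches L-position 23 → W
n=30: only reaches 28(W), 25(W), 24(W), all W → L
n=31: reaches L-position 26 → W
n=32: reaches L-position 30 → W
n=33: only reaches 31(W), 28(W), 27(W), all W → L
n=34: only reaches 32(W), 29(W), 28(W), all W → L
n=35: reaches L-position 33 → W
n=36: reaches L-position 34 → W
n=37: only reaches 35(W), 32(W), 31(W), all W → L
n=38: reaches L-position 33 → W
n=39: reaches L-position 37 → W
n=40: reaches L-position 34 → W
n=41: only reaches 39(W), 36(W), 35(W), all W → L
n=42: reaches L-position 37 → W
L entries with 1 ≤ n ≤ 42 (n=0 is outside the asked range and is not counted): n = 1, 4, 8, 11, 12, 15, 19, 22, 23, 26, 30, 33, 34, 37, 41; that makes 15.

15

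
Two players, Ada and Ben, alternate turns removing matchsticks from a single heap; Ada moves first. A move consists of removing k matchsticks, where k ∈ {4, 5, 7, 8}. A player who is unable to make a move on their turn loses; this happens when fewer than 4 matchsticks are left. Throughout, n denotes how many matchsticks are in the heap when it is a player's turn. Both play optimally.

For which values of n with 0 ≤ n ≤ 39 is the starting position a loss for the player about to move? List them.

0, 1, 2, 3, 12, 13, 14, 15, 24, 25, 26, 27, 36, 37, 38, 39

Label each position W (a win for the player to move) or L (a loss). A position with no legal move is L; any other position is W exactly when some move reaches an L, and L when every move reaches a W.
n=0: no move → L
n=1: no move → L
n=2: no move → L
n=3: no move → L
n=4: →0(L), so W
n=5: →1(L), so W
n=6: →2(L), so W
n=7: →3(L), so W
n=8: →3(L), so W
n=9: →2(L), so W
n=10: →3(L), so W
n=11: →3(L), so W
n=12: →8(W), 7(W), 5(W), 4(W) — all W, so L
n=13: →9(W), 8(W), 6(W), 5(W) — all W, so L
n=14: →10(W), 9(W), 7(W), 6(W) — all W, so L
n=15: →11(W), 10(W), 8(W), 7(W) — all W, so L
n=16: →12(L), so W
n=17: →13(L), so W
n=18: →14(L), so W
n=19: →15(L), so W
n=20: →15(L), so W
n=21: →14(L), so W
n=22: →15(L), so W
n=23: →15(L), so W
n=24: →20(W), 19(W), 17(W), 16(W) — all W, so L
n=25: →21(W), 20(W), 18(W), 17(W) — all W, so L
n=26: →22(W), 21(W), 19(W), 18(W) — all W, so L
n=27: →23(W), 22(W), 20(W), 19(W) — all W, so L
n=28: →24(L), so W
n=29: →25(L), so W
n=30: →26(L), so W
n=31: →27(L), so W
n=32: →27(L), so W
n=33: →26(L), so W
n=34: →27(L), so W
n=35: →27(L), so W
n=36: →32(W), 31(W), 29(W), 28(W) — all W, so L
n=37: →33(W), 32(W), 30(W), 29(W) — all W, so L
n=38: →34(W), 33(W), 31(W), 30(W) — all W, so L
n=39: →35(W), 34(W), 32(W), 31(W) — all W, so L
The losing starting values of n are exactly the entries labelled L in this table (16 of them).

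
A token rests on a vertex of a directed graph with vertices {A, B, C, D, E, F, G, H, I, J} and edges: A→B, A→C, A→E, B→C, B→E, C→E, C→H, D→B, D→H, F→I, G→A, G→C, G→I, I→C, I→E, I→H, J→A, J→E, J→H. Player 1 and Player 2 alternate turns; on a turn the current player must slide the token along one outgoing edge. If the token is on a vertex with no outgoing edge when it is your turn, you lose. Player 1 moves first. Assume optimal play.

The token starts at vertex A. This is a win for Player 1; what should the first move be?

Label each position W (a win for the player to move) or L (a loss). A position with no legal move is L; any other position is W exactly when some move reaches an L, and L when every move reaches a W.
Every edge goes from a vertex to one that appears earlier in the order E, H, C, B, A, I, J, G, D, F, so processing vertices in that order labels each vertex after all of its successors.
E: no outgoing edge → L
H: no outgoing edge → L
C: →H(L), so W
B: →E(L), so W
A: →E(L), so W
I: →H(L), so W
J: →H(L), so W
G: →I(W), A(W), C(W) — all W, so L
D: →H(L), so W
F: →I(W) only, which is W, so L
From A, the L positions reachable in one move are: E.

Move to E.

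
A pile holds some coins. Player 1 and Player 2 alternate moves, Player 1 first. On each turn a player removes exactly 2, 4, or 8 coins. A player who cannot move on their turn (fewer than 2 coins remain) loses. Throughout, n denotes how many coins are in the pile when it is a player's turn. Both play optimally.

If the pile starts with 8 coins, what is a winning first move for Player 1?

Remove 2, leaving 6.

Classify positions by backward induction: terminal positions (no move available) are L. From any other position, the mover wins iff some move reaches an L.
n=0: no move → L
n=1: no move → L
n=2: →0(L), so W
n=3: →1(L), so W
n=4: →0(L), so W
n=5: →1(L), so W
n=6: →4(W), 2(W) — all W, so L
n=7: →5(W), 3(W) — all W, so L
n=8: →6(L), so W
From 8, the L positions reachable in one move are: 6, 0. Any move reaching one of these is winning.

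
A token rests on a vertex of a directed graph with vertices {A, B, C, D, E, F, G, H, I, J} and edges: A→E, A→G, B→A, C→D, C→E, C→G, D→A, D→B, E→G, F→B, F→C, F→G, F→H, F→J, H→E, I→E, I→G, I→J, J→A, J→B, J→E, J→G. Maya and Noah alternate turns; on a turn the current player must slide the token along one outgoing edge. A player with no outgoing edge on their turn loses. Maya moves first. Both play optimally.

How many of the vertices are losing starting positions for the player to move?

Use the standard recursion: the mover loses at a terminal position; elsewhere, the mover wins exactly when some move hands the opponent an L position.
Every edge goes from a vertex to one that appears earlier in the order G, E, A, B, J, D, H, C, I, F, so processing vertices in that order labels each vertex after all of its successors.
G: no outgoing edge → L
E: →G(L), so W
A: →G(L), so W
B: →A(W) only, which is W, so L
J: →B(L), so W
D: →B(L), so W
H: →E(W) only, which is W, so L
C: →G(L), so W
I: →G(L), so W
F: →H(L), so W
The L vertices are B, G, H; that is 3 in all.

3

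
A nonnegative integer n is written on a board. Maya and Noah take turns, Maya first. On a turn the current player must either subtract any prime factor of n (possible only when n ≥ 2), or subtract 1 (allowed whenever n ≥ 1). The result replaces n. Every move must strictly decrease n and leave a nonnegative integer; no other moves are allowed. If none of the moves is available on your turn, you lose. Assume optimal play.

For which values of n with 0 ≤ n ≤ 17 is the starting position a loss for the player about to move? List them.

Compute win/loss labels from the base case upward. A position with no move is L. Any other position is W if it can reach an L in one move, else L.
n=0: no move → L
n=1: can move to 0, which is L ⇒ W
n=2: can move to 0, which is L ⇒ W
n=3: can move to 0, which is L ⇒ W
n=4: moves to 2(W), 3(W); every one is W ⇒ L
n=5: can move to 0, which is L ⇒ W
n=6: can move to 4, which is L ⇒ W
n=7: can move to 0, which is L ⇒ W
n=8: moves to 6(W), 7(W); every one is W ⇒ L
n=9: can move to 8, which is L ⇒ W
n=10: can move to 8, which is L ⇒ W
n=11: can move to 0, which is L ⇒ W
n=12: moves to 9(W), 10(W), 11(W); every one is W ⇒ L
n=13: can move to 0, which is L ⇒ W
n=14: can move to 12, which is L ⇒ W
n=15: can move to 12, which is L ⇒ W
n=16: moves to 14(W), 15(W); every one is W ⇒ L
n=17: can move to 0, which is L ⇒ W
The losing starting values of n are exactly the entries labelled L in this table (5 of them).

0, 4, 8, 12, 16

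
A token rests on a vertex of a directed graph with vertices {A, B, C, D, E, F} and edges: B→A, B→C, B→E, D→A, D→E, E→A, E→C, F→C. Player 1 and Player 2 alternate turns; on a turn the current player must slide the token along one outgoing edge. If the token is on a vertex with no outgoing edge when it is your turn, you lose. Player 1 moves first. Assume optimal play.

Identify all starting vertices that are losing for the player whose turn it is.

Work bottom-up. With no move the player to move loses. Otherwise the position is W if at least one move leads to an L position for the opponent, and L if every move leads to a W.
Every edge goes from a vertex to one that appears earlier in the order C, A, E, B, F, D, so processing vertices in that order labels each vertex after all of its successors.
C: no outgoing edge → L
A: no outgoing edge → L
E: W (go to A, an L position)
B: W (go to A, an L position)
F: W (go to C, an L position)
D: W (go to A, an L position)
The losing starting vertices are exactly the entries labelled L in this table (2 of them).

A, C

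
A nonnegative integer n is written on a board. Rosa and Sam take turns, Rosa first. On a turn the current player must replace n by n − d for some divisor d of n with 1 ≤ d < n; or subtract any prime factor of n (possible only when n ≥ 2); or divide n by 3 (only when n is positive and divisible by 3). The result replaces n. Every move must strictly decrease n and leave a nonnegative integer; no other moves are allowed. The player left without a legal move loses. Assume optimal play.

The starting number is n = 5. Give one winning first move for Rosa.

Move to 0.

Build the W/L table. Terminal = L. A non-terminal position is W if it has a move to some L; otherwise it is L.
n=0: no move → L
n=1: no move → L
n=2: can move to 0, which is L ⇒ W
n=3: can move to 0, which is L ⇒ W
n=4: moves to 2(W), 3(W); every one is W ⇒ L
n=5: can move to 0, which is L ⇒ W
From 5, the L positions reachable in one move are: 0, 4. Any move reaching one of these is winning.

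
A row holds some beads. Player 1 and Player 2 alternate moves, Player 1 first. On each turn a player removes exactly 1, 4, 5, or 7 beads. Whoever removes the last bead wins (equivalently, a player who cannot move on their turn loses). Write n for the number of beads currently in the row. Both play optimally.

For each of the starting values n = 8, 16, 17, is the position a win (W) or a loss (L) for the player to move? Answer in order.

Compute win/loss labels from the base case upward. A position with no move is L. Any other position is W if it can reach an L in one move, else L.
n=0: no move → L
n=1: can move to 0, which is L ⇒ W
n=2: the only move is to 1(W), a W ⇒ L
n=3: can move to 2, which is L ⇒ W
n=4: can move to 0, which is L ⇒ W
n=5: can move to 0, which is L ⇒ W
n=6: can move to 2, which is L ⇒ W
n=7: can move to 2, which is L ⇒ W
n=8: moves to 7(W), 4(W), 3(W), 1(W); every one is W ⇒ L
n=9: can move to 8, which is L ⇒ W
n=10: moves to 9(W), 6(W), 5(W), 3(W); every one is W ⇒ L
n=11: can move to 10, which is L ⇒ W
n=12: can move to 8, which is L ⇒ W
n=13: can move to 8, which is L ⇒ W
n=14: can move to 10, which is L ⇒ W
n=15: can move to 10, which is L ⇒ W
n=16: moves to 15(W), 12(W), 11(W), 9(W); every one is W ⇒ L
n=17: can move to 16, which is L ⇒ W

8: L, 16: L, 17: W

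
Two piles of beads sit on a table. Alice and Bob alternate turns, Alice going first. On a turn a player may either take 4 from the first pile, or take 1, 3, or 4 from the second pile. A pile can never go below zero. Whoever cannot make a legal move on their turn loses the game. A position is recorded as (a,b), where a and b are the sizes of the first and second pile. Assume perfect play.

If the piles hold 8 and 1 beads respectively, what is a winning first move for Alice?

Move to (4,1).

Use the standard recursion: the mover loses at a terminal position; elsewhere, the mover wins exactly when some move hands the opponent an L position.
No move ever increases a pile, so every position that can arise here has a ≤ 8 and b ≤ 1; it is enough to label the cells with 0 ≤ a ≤ 8 and 0 ≤ b ≤ 1.
Every move lowers a or b (never raises either), so fill the grid row by row in increasing a, and left to right within a row: each cell's successors are then already labelled.
      b=0  b=1
a=0:    L    W
a=1:    L    W
a=2:    L    W
a=3:    L    W
a=4:    W    L
a=5:    W    L
a=6:    W    L
a=7:    W    L
a=8:    L    W
Cells with no legal move (terminal, hence L): (0,0), (1,0), (2,0), (3,0).
The remaining L cells, each justified by listing all of its moves:
(4,1): moves to (0,1)(W), (4,0)(W); every one is W ⇒ L
(5,1): moves to (1,1)(W), (5,0)(W); every one is W ⇒ L
(6,1): moves to (2,1)(W), (6,0)(W); every one is W ⇒ L
(7,1): moves to (3,1)(W), (7,0)(W); every one is W ⇒ L
(8,0): the only move is to (4,0)(W), a W ⇒ L
Every other cell has at least one move into one of the L cells above, so it is W.
From (8,1), the L positions reachable in one move are: (4,1), (8,0). Any move reaching one of these is winning.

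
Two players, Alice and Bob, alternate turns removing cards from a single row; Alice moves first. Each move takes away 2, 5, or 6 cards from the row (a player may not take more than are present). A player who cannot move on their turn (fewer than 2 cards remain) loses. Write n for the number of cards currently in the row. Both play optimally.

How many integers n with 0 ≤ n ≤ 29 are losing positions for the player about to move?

Work bottom-up. With no move the player to move loses. Otherwise the position is W if at least one move leads to an L position for the opponent, and L if every move leads to a W.
n=0: no move → L
n=1: no move → L
n=2: can move to 0, which is L ⇒ W
n=3: can move to 1, which is L ⇒ W
n=4: the only move is to 2(W), a W ⇒ L
n=5: can move to 0, which is L ⇒ W
n=6: can move to 4, which is L ⇒ W
n=7: can move to 1, which is L ⇒ W
n=8: moves to 6(W), 3(W), 2(W); every one is W ⇒ L
n=9: can move to 4, which is L ⇒ W
n=10: can move to 8, which is L ⇒ W
n=11: moves to 9(W), 6(W), 5(W); every one is W ⇒ L
n=12: moves to 10(W), 7(W), 6(W); every one is W ⇒ L
n=13: can move to 11, which is L ⇒ W
n=14: can move to 12, which is L ⇒ W
n=15: moves to 13(W), 10(W), 9(W); every one is W ⇒ L
n=16: can move to 11, which is L ⇒ W
n=17: can move to 15, which is L ⇒ W
n=18: can move to 12, which is L ⇒ W
n=19: moves to 17(W), 14(W), 13(W); every one is W ⇒ L
n=20: can move to 15, which is L ⇒ W
n=21: can move to 19, which is L ⇒ W
n=22: moves to 20(W), 17(W), 16(W); every one is W ⇒ L
n=23: moves to 21(W), 18(W), 17(W); every one is W ⇒ L
n=24: can move to 22, which is L ⇒ W
n=25: can move to 23, which is L ⇒ W
n=26: moves to 24(W), 21(W), 20(W); every one is W ⇒ L
n=27: can move to 22, which is L ⇒ W
n=28: can move to 26, which is L ⇒ W
n=29: can move to 23, which is L ⇒ W
L entries with 0 ≤ n ≤ 29: n = 0, 1, 4, 8, 11, 12, 15, 19, 22, 23, 26; that makes 11.

11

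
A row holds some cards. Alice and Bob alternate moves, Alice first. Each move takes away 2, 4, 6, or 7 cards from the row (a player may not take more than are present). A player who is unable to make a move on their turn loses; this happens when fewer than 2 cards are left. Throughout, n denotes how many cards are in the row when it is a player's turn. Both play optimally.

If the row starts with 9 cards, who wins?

Bob wins.

Compute win/loss labels from the base case upward. A position with no move is L. Any other position is W if it can reach an L in one move, else L.
n=0: no move → L
n=1: no move → L
n=2: →0(L), so W
n=3: →1(L), so W
n=4: →0(L), so W
n=5: →1(L), so W
n=6: →0(L), so W
n=7: →1(L), so W
n=8: →1(L), so W
n=9: →7(W), 5(W), 3(W), 2(W) — all W, so L
The starting position 9 is L: whatever Alice does, the opponent receives a W position.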